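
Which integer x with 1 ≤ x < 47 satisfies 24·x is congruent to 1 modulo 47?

24·2 = 48 = 1·47 + 1, so 24⁻¹ ≡ 2 (mod 47).

2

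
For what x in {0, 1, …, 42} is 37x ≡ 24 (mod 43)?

37⁻¹ ≡ 7 (mod 43) because 37·7 = 259 = 6·43 + 1.
Multiplying both sides by 7: x ≡ 7·24 = 168 ≡ 39 (mod 43).

39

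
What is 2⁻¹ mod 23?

12

23 = 11·2 + 1
2 = 2·1 + 0
Back-substituting gives 2·12 ≡ 1 (mod 23).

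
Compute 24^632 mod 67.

9

Successive squares of 24 mod 67: 24^1≡24, 24^2≡40, 24^4≡59, 24^8≡64, 24^16≡9, 24^32≡14, 24^64≡62, 24^128≡25, 24^256≡22, 24^512≡15.
Since 632 = 8 + 16 + 32 + 64 + 512 in binary, 24^632 ≡ 64·9·14·62·15 ≡ 9 (mod 67).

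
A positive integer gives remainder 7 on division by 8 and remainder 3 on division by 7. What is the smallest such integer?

31

Since 7·7 ≡ 1 (mod 8), take x = 3 + 7·((7−3)·7 mod 8) = 3 + 7·4 = 31.
Check: 31 mod 8 = 7, 31 mod 7 = 3.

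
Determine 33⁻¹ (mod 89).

27

89 = 2·33 + 23
33 = 1·23 + 10
23 = 2·10 + 3
10 = 3·3 + 1
3 = 3·1 + 0
Back-substituting gives 33·27 ≡ 1 (mod 89).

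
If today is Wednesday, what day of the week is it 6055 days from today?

6055 − 865·7 = 0, so 6055 ≡ 0 (mod 7).
Wednesday + 0 days → Wednesday.

Wednesday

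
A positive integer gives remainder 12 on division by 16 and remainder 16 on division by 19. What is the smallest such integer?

92

x ≡ 12 (mod 16) gives x ∈ {12, 28, 44, 60, 76, 92}.
The first of these with x mod 19 = 16 is 92.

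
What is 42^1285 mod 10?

2

Powers of 2 mod 10 repeat with period 4: 2, 4, 8, 6.
1285 leaves remainder 1 on division by 4, so 42^1285 ends in 2.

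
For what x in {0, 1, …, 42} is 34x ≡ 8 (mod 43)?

23

The inverse of 34 mod 43 is 19 (since 34·19 = 646 ≡ 1).
Multiplying both sides by 19: x ≡ 19·8 = 152 ≡ 23 (mod 43).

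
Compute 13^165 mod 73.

Successive squares of 13 mod 73: 13^1≡13, 13^2≡23, 13^4≡18, 13^8≡32, 13^16≡2, 13^32≡4, 13^64≡16, 13^128≡37.
165 = 1 + 4 + 32 + 128, so 13^165 ≡ 13·18·4·37 ≡ 30 (mod 73).

30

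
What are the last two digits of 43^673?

43

Square-and-reduce mod 100: 43^1≡43, 43^2≡49, 43^4≡1, 43^8≡1, 43^16≡1, 43^32≡1, 43^64≡1, 43^128≡1, 43^256≡1, 43^512≡1.
Since 673 = 1 + 32 + 128 + 512 in binary, 43^673 ≡ 43·1·1·1 ≡ 43 (mod 100).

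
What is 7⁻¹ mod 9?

4

9 = 1·7 + 2
7 = 3·2 + 1
2 = 2·1 + 0
Back-substituting gives 7·4 ≡ 1 (mod 9).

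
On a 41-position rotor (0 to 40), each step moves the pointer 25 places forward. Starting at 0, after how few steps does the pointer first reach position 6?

15

25⁻¹ ≡ 23 (mod 41) because 25·23 = 575 = 14·41 + 1.
So x ≡ 23·6 = 138 ≡ 15 (mod 41).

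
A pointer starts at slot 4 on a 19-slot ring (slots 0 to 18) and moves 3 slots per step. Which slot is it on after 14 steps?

8

14·3 = 42.
42 − 2·19 = 4, so 42 ≡ 4 (mod 19).
(4 + 4) mod 19 = 8.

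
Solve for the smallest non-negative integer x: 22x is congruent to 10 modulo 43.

The inverse of 22 mod 43 is 2 (since 22·2 = 44 ≡ 1).
So x ≡ 2·10 = 20 ≡ 20 (mod 43).
Check: 22·20 = 440 = 10·43 + 10.

20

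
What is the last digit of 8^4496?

6

Powers of 8 mod 10 repeat with period 4: 8, 4, 2, 6.
4496 leaves remainder 0 on division by 4, so 8^4496 ends in 6.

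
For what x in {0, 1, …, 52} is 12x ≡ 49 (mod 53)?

The inverse of 12 mod 53 is 31 (since 12·31 = 372 ≡ 1).
So x ≡ 31·49 = 1519 ≡ 35 (mod 53).
Check: 12·35 = 420 = 7·53 + 49.

35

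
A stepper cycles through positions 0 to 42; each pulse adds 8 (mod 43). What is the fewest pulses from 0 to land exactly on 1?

27

43 = 5·8 + 3
8 = 2·3 + 2
3 = 1·2 + 1
2 = 2·1 + 0
Back-substituting gives 8·27 ≡ 1 (mod 43).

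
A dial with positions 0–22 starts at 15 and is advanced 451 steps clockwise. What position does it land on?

451 = 19·23 + 14, so 451 mod 23 = 14.
(15 + 14) mod 23 = 6.

6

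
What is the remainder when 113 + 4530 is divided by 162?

4530 mod 162 = 156 (since 27·162 = 4374).
(113 + 156) mod 162 = 107.

107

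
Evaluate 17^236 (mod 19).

4

Square-and-reduce mod 19: 17^1≡17, 17^2≡4, 17^4≡16, 17^8≡9, 17^16≡5, 17^32≡6, 17^64≡17, 17^128≡4.
236 = 4 + 8 + 32 + 64 + 128, so 17^236 ≡ 16·9·6·17·4 ≡ 4 (mod 19).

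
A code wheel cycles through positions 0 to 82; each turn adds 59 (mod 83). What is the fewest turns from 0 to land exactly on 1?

59·38 = 2242 = 27·83 + 1, so 59⁻¹ ≡ 38 (mod 83).

38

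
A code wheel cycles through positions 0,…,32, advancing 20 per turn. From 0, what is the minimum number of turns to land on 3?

15

The inverse of 20 mod 33 is 5 (since 20·5 = 100 ≡ 1).
Multiplying both sides by 5: x ≡ 5·3 = 15 ≡ 15 (mod 33).
Check: 20·15 = 300 = 9·33 + 3.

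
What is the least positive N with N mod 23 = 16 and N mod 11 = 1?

Since 11·21 ≡ 1 (mod 23), take x = 1 + 11·((16−1)·21 mod 23) = 1 + 11·16 = 177.
Check: 177 mod 23 = 16, 177 mod 11 = 1.

177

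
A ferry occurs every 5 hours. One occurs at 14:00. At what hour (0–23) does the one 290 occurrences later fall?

0

290·5 = 1450.
1450 = 60·24 + 10, so 1450 mod 24 = 10.
(14 + 10) mod 24 = 0.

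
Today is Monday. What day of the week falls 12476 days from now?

12476 = 1782·7 + 2, so 12476 mod 7 = 2.
Monday + 2 days → Wednesday.

Wednesday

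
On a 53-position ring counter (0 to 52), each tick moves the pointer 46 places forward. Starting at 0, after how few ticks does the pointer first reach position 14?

51

The inverse of 46 mod 53 is 15 (since 46·15 = 690 ≡ 1).
So x ≡ 15·14 = 210 ≡ 51 (mod 53).
Check: 46·51 = 2346 = 44·53 + 14.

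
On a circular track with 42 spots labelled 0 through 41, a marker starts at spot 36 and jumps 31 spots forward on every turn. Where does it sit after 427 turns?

427·31 = 13237.
13237 mod 42 = 7 (since 315·42 = 13230).
(36 + 7) mod 42 = 1.

1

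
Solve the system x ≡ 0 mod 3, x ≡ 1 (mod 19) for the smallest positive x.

x ≡ 0 (mod 3) gives x ∈ {0, 3, 6, 9, 12, 15, 18, 21, …}.
The first of these with x mod 19 = 1 is 39.

39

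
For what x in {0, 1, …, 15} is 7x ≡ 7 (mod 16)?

1

The inverse of 7 mod 16 is 7 (since 7·7 = 49 ≡ 1).
Multiplying both sides by 7: x ≡ 7·7 = 49 ≡ 1 (mod 16).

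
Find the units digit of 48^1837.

8

Last digits of 8^n: 8, 4, 2, 6 (period 4).
1837 mod 4 = 1, so the last digit matches 8^1 = 8.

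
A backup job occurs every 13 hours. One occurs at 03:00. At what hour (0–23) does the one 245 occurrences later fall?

245·13 = 3185.
3185 mod 24 = 17 (since 132·24 = 3168).
(3 + 17) mod 24 = 20.

20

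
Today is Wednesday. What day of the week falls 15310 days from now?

15310 mod 7 = 1 (since 2187·7 = 15309).
Wednesday + 1 day → Thursday.

Thursday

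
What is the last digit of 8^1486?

4

Powers of 8 mod 10 repeat with period 4: 8, 4, 2, 6.
1486 leaves remainder 2 on division by 4, so 8^1486 ends in 4.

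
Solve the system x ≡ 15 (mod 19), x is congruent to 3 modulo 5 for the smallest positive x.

x ≡ 3 (mod 5) gives x ∈ {3, 8, 13, 18, 23, 28, 33, 38, …}.
The first of these with x mod 19 = 15 is 53.

53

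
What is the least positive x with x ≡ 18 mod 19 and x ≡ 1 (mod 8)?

113

Since 8·12 ≡ 1 (mod 19), take x = 1 + 8·((18−1)·12 mod 19) = 1 + 8·14 = 113.
Check: 113 mod 19 = 18, 113 mod 8 = 1.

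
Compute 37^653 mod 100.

97

Successive squares of 37 mod 100: 37^1≡37, 37^2≡69, 37^4≡61, 37^8≡21, 37^16≡41, 37^32≡81, 37^64≡61, 37^128≡21, 37^256≡41, 37^512≡81.
653 = 1 + 4 + 8 + 128 + 512, so 37^653 ≡ 37·61·21·21·81 ≡ 97 (mod 100).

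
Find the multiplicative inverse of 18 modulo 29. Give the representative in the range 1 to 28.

29 = 1·18 + 11
18 = 1·11 + 7
11 = 1·7 + 4
7 = 1·4 + 3
4 = 1·3 + 1
3 = 3·1 + 0
Back-substituting gives 18·21 ≡ 1 (mod 29).

21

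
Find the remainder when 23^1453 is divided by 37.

Successive squares of 23 mod 37: 23^1≡23, 23^2≡11, 23^4≡10, 23^8≡26, 23^16≡10, 23^32≡26, 23^64≡10, 23^128≡26, 23^256≡10, 23^512≡26, 23^1024≡10.
Since 1453 = 1 + 4 + 8 + 32 + 128 + 256 + 1024 in binary, 23^1453 ≡ 23·10·26·26·26·10·10 ≡ 23 (mod 37).

23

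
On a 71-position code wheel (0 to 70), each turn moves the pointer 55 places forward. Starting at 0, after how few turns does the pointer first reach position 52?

50

55⁻¹ ≡ 31 (mod 71) because 55·31 = 1705 = 24·71 + 1.
Multiplying both sides by 31: x ≡ 31·52 = 1612 ≡ 50 (mod 71).
Check: 55·50 = 2750 = 38·71 + 52.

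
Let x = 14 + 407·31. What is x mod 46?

27

407·31 = 12617.
12617 − 274·46 = 13, so 12617 ≡ 13 (mod 46).
(14 + 13) mod 46 = 27.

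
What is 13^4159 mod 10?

Last digits of 3^n: 3, 9, 7, 1 (period 4).
4159 leaves remainder 3 on division by 4, so 13^4159 ends in 7.

7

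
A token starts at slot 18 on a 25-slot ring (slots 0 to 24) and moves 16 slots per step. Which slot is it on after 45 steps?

45·16 = 720.
Dividing 720 by 25 gives quotient 28 and remainder 20.
(18 + 20) mod 25 = 13.

13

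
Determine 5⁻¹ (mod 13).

8

5·8 = 40 = 3·13 + 1, so 5⁻¹ ≡ 8 (mod 13).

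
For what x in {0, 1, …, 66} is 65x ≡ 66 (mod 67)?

The inverse of 65 mod 67 is 33 (since 65·33 = 2145 ≡ 1).
Multiplying both sides by 33: x ≡ 33·66 = 2178 ≡ 34 (mod 67).

34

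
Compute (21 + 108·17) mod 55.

108·17 = 1836.
1836 − 33·55 = 21, so 1836 ≡ 21 (mod 55).
(21 + 21) mod 55 = 42.

42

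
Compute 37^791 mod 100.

Square-and-reduce mod 100: 37^1≡37, 37^2≡69, 37^4≡61, 37^8≡21, 37^16≡41, 37^32≡81, 37^64≡61, 37^128≡21, 37^256≡41, 37^512≡81.
791 = 1 + 2 + 4 + 16 + 256 + 512, so 37^791 ≡ 37·69·61·41·41·81 ≡ 13 (mod 100).

13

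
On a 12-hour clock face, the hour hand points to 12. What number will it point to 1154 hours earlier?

1154 − 96·12 = 2, so 1154 ≡ 2 (mod 12).
12 − 2 → 10 on a 12-hour dial.

10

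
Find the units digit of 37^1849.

The units digit of 37^n cycles with period 4: 7, 9, 3, 1, …
1849 mod 4 = 1, so the last digit matches 7^1 = 7.

7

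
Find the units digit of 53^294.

9

The units digit of 53^n cycles with period 4: 3, 9, 7, 1, …
294 leaves remainder 2 on division by 4, so 53^294 ends in 9.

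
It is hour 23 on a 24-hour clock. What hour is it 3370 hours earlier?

3370 = 140·24 + 10, so 3370 mod 24 = 10.
(23 − 10) mod 24 = 13.

13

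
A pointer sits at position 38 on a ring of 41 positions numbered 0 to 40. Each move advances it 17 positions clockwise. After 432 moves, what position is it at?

2

432·17 = 7344.
7344 − 179·41 = 5, so 7344 ≡ 5 (mod 41).
(38 + 5) mod 41 = 2.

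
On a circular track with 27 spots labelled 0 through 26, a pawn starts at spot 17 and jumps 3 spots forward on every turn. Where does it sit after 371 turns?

371·3 = 1113.
1113 − 41·27 = 6, so 1113 ≡ 6 (mod 27).
(17 + 6) mod 27 = 23.

23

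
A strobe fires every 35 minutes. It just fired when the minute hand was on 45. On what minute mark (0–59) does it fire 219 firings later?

219·35 = 7665.
7665 − 127·60 = 45, so 7665 ≡ 45 (mod 60).
(45 + 45) mod 60 = 30.

30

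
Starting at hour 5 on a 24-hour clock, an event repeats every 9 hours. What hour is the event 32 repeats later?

5

32·9 = 288.
288 mod 24 = 0 (since 12·24 = 288).
(5 + 0) mod 24 = 5.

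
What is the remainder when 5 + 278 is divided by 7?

3

278 mod 7 = 5 (since 39·7 = 273).
(5 + 5) mod 7 = 3.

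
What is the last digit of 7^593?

7

Last digits of 7^n: 7, 9, 3, 1 (period 4).
593 mod 4 = 1, so the last digit matches 7^1 = 7.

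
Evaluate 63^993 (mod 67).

3

By repeated squaring mod 67: 63^1≡63, 63^2≡16, 63^4≡55, 63^8≡10, 63^16≡33, 63^32≡17, 63^64≡21, 63^128≡39, 63^256≡47, 63^512≡65.
993 = 1 + 32 + 64 + 128 + 256 + 512, so 63^993 ≡ 63·17·21·39·47·65 ≡ 3 (mod 67).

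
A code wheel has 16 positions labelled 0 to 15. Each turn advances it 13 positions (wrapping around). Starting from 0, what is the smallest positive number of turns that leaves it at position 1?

16 = 1·13 + 3
13 = 4·3 + 1
3 = 3·1 + 0
Back-substituting gives 13·5 ≡ 1 (mod 16).

5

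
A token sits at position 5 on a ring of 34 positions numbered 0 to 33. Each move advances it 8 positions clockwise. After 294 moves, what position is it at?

294·8 = 2352.
2352 − 69·34 = 6, so 2352 ≡ 6 (mod 34).
(5 + 6) mod 34 = 11.

11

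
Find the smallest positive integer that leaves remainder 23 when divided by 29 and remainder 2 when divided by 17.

x ≡ 2 (mod 17) gives x ∈ {2, 19, 36, 53, 70, 87, 104, 121, …}.
The first of these with x mod 29 = 23 is 342.

342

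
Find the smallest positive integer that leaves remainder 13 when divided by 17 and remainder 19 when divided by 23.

387

Since 23·3 ≡ 1 (mod 17), take x = 19 + 23·((13−19)·3 mod 17) = 19 + 23·16 = 387.
Check: 387 mod 17 = 13, 387 mod 23 = 19.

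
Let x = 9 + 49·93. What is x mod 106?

49·93 = 4557.
4557 − 42·106 = 105, so 4557 ≡ 105 (mod 106).
(9 + 105) mod 106 = 8.

8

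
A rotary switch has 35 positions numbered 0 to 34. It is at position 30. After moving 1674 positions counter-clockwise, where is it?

1

1674 = 47·35 + 29, so 1674 mod 35 = 29.
(30 − 29) mod 35 = 1.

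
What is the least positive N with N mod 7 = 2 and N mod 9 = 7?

x ≡ 2 (mod 7) gives x ∈ {2, 9, 16}.
The first of these with x mod 9 = 7 is 16.

16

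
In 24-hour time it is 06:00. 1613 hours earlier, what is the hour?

Dividing 1613 by 24 gives quotient 67 and remainder 5.
(6 − 5) mod 24 = 1.

1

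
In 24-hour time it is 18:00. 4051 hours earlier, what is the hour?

4051 = 168·24 + 19, so 4051 mod 24 = 19.
(18 − 19) mod 24 = 23.

23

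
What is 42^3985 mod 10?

Last digits of 2^n: 2, 4, 8, 6 (period 4).
3985 leaves remainder 1 on division by 4, so 42^3985 ends in 2.

2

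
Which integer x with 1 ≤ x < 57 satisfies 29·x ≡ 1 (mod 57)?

2

57 = 1·29 + 28
29 = 1·28 + 1
28 = 28·1 + 0
Back-substituting gives 29·2 ≡ 1 (mod 57).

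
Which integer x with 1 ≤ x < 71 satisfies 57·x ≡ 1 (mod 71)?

71 = 1·57 + 14
57 = 4·14 + 1
14 = 14·1 + 0
Back-substituting gives 57·5 ≡ 1 (mod 71).

5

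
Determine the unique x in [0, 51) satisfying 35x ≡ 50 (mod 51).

16

The inverse of 35 mod 51 is 35 (since 35·35 = 1225 ≡ 1).
So x ≡ 35·50 = 1750 ≡ 16 (mod 51).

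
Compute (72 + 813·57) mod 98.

813·57 = 46341.
46341 − 472·98 = 85, so 46341 ≡ 85 (mod 98).
(72 + 85) mod 98 = 59.

59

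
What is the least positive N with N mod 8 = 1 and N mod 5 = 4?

9

x ≡ 4 (mod 5) gives x ∈ {4, 9}.
The first of these with x mod 8 = 1 is 9.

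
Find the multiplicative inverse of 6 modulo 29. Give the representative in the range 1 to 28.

29 = 4·6 + 5
6 = 1·5 + 1
5 = 5·1 + 0
Back-substituting gives 6·5 ≡ 1 (mod 29).

5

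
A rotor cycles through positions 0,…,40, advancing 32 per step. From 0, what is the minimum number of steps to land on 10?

8

32⁻¹ ≡ 9 (mod 41) because 32·9 = 288 = 7·41 + 1.
So x ≡ 9·10 = 90 ≡ 8 (mod 41).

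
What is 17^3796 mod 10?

1

Last digits of 7^n: 7, 9, 3, 1 (period 4).
3796 mod 4 = 0, so the last digit matches 7^4 = 1.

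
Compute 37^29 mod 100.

Square-and-reduce mod 100: 37^1≡37, 37^2≡69, 37^4≡61, 37^8≡21, 37^16≡41.
29 = 1 + 4 + 8 + 16, so 37^29 ≡ 37·61·21·41 ≡ 77 (mod 100).

77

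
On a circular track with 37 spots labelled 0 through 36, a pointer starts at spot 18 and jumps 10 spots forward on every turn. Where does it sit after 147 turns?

8

147·10 = 1470.
1470 = 39·37 + 27, so 1470 mod 37 = 27.
(18 + 27) mod 37 = 8.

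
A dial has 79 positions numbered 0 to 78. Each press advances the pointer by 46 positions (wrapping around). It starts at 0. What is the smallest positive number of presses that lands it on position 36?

46⁻¹ ≡ 67 (mod 79) because 46·67 = 3082 = 39·79 + 1.
So x ≡ 67·36 = 2412 ≡ 42 (mod 79).

42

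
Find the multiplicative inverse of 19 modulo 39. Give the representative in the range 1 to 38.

19·37 = 703 = 18·39 + 1, so 19⁻¹ ≡ 37 (mod 39).

37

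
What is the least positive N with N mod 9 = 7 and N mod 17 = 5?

124

x ≡ 7 (mod 9) gives x ∈ {7, 16, 25, 34, 43, 52, 61, 70, …}.
The first of these with x mod 17 = 5 is 124.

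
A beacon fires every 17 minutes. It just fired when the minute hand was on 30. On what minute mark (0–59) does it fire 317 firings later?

317·17 = 5389.
5389 = 89·60 + 49, so 5389 mod 60 = 49.
(30 + 49) mod 60 = 19.

19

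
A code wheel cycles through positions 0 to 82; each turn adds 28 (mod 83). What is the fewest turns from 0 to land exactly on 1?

3

83 = 2·28 + 27
28 = 1·27 + 1
27 = 27·1 + 0
Back-substituting gives 28·3 ≡ 1 (mod 83).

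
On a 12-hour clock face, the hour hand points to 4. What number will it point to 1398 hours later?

1398 = 116·12 + 6, so 1398 mod 12 = 6.
4 + 6 → 10 on a 12-hour dial.

10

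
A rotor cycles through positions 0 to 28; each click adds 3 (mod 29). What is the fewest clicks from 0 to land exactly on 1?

10

3·10 = 30 = 1·29 + 1, so 3⁻¹ ≡ 10 (mod 29).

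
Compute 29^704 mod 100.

Successive squares of 29 mod 100: 29^1≡29, 29^2≡41, 29^4≡81, 29^8≡61, 29^16≡21, 29^32≡41, 29^64≡81, 29^128≡61, 29^256≡21, 29^512≡41.
704 = 64 + 128 + 512, so 29^704 ≡ 81·61·41 ≡ 81 (mod 100).

81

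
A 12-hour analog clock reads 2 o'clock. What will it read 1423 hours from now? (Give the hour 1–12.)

9

1423 mod 12 = 7 (since 118·12 = 1416).
2 + 7 → 9 on a 12-hour dial.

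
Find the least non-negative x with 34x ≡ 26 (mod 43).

The inverse of 34 mod 43 is 19 (since 34·19 = 646 ≡ 1).
Multiplying both sides by 19: x ≡ 19·26 = 494 ≡ 21 (mod 43).

21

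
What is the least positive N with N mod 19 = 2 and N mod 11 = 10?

x ≡ 10 (mod 11) gives x ∈ {10, 21}.
The first of these with x mod 19 = 2 is 21.

21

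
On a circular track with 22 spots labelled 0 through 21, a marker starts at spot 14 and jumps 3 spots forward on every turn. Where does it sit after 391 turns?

21

391·3 = 1173.
1173 = 53·22 + 7, so 1173 mod 22 = 7.
(14 + 7) mod 22 = 21.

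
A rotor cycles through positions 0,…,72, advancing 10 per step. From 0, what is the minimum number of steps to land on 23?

10⁻¹ ≡ 22 (mod 73) because 10·22 = 220 = 3·73 + 1.
So x ≡ 22·23 = 506 ≡ 68 (mod 73).

68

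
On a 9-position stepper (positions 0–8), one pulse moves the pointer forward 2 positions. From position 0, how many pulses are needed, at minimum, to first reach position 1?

5

2·5 = 10 = 1·9 + 1, so 2⁻¹ ≡ 5 (mod 9).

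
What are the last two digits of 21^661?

21

Successive squares of 21 mod 100: 21^1≡21, 21^2≡41, 21^4≡81, 21^8≡61, 21^16≡21, 21^32≡41, 21^64≡81, 21^128≡61, 21^256≡21, 21^512≡41.
Since 661 = 1 + 4 + 16 + 128 + 512 in binary, 21^661 ≡ 21·81·21·61·41 ≡ 21 (mod 100).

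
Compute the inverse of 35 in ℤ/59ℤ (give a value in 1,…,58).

27

59 = 1·35 + 24
35 = 1·24 + 11
24 = 2·11 + 2
11 = 5·2 + 1
2 = 2·1 + 0
Back-substituting gives 35·27 ≡ 1 (mod 59).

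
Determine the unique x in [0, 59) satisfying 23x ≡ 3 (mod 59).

The inverse of 23 mod 59 is 18 (since 23·18 = 414 ≡ 1).
So x ≡ 18·3 = 54 ≡ 54 (mod 59).

54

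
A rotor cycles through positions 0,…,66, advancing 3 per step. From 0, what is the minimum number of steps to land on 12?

4

The inverse of 3 mod 67 is 45 (since 3·45 = 135 ≡ 1).
Multiplying both sides by 45: x ≡ 45·12 = 540 ≡ 4 (mod 67).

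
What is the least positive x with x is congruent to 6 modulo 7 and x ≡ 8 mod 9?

Since 9·4 ≡ 1 (mod 7), take x = 8 + 9·((6−8)·4 mod 7) = 8 + 9·6 = 62.
Check: 62 mod 7 = 6, 62 mod 9 = 8.

62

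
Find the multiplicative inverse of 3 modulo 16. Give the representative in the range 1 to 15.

16 = 5·3 + 1
3 = 3·1 + 0
Back-substituting gives 3·11 ≡ 1 (mod 16).

11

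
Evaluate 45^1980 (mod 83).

Successive squares of 45 mod 83: 45^1≡45, 45^2≡33, 45^4≡10, 45^8≡17, 45^16≡40, 45^32≡23, 45^64≡31, 45^128≡48, 45^256≡63, 45^512≡68, 45^1024≡59.
Since 1980 = 4 + 8 + 16 + 32 + 128 + 256 + 512 + 1024 in binary, 45^1980 ≡ 10·17·40·23·48·63·68·59 ≡ 4 (mod 83).

4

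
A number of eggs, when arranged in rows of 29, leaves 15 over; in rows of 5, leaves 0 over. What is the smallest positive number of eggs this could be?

x ≡ 0 (mod 5) gives x ∈ {0, 5, 10, 15}.
The first of these with x mod 29 = 15 is 15.

15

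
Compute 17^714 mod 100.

29

By repeated squaring mod 100: 17^1≡17, 17^2≡89, 17^4≡21, 17^8≡41, 17^16≡81, 17^32≡61, 17^64≡21, 17^128≡41, 17^256≡81, 17^512≡61.
714 = 2 + 8 + 64 + 128 + 512, so 17^714 ≡ 89·41·21·41·61 ≡ 29 (mod 100).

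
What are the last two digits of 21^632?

41

Successive squares of 21 mod 100: 21^1≡21, 21^2≡41, 21^4≡81, 21^8≡61, 21^16≡21, 21^32≡41, 21^64≡81, 21^128≡61, 21^256≡21, 21^512≡41.
Since 632 = 8 + 16 + 32 + 64 + 512 in binary, 21^632 ≡ 61·21·41·81·41 ≡ 41 (mod 100).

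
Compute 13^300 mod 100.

Successive squares of 13 mod 100: 13^1≡13, 13^2≡69, 13^4≡61, 13^8≡21, 13^16≡41, 13^32≡81, 13^64≡61, 13^128≡21, 13^256≡41.
Since 300 = 4 + 8 + 32 + 256 in binary, 13^300 ≡ 61·21·81·41 ≡ 1 (mod 100).

1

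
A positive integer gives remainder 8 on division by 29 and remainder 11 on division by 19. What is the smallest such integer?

182

x ≡ 11 (mod 19) gives x ∈ {11, 30, 49, 68, 87, 106, 125, 144, …}.
The first of these with x mod 29 = 8 is 182.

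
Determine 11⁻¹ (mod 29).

29 = 2·11 + 7
11 = 1·7 + 4
7 = 1·4 + 3
4 = 1·3 + 1
3 = 3·1 + 0
Back-substituting gives 11·8 ≡ 1 (mod 29).

8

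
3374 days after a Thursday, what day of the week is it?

Thursday

3374 = 482·7 + 0, so 3374 mod 7 = 0.
Thursday + 0 days → Thursday.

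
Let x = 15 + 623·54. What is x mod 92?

77

623·54 = 33642.
33642 mod 92 = 62 (since 365·92 = 33580).
(15 + 62) mod 92 = 77.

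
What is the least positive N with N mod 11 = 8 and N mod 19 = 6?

x ≡ 8 (mod 11) gives x ∈ {8, 19, 30, 41, 52, 63}.
The first of these with x mod 19 = 6 is 63.

63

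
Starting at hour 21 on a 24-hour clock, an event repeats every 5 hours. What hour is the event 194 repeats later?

7

194·5 = 970.
970 = 40·24 + 10, so 970 mod 24 = 10.
(21 + 10) mod 24 = 7.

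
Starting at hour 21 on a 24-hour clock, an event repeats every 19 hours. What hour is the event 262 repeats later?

262·19 = 4978.
4978 mod 24 = 10 (since 207·24 = 4968).
(21 + 10) mod 24 = 7.

7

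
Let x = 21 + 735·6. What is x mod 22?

735·6 = 4410.
4410 mod 22 = 10 (since 200·22 = 4400).
(21 + 10) mod 22 = 9.

9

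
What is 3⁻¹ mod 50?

17

50 = 16·3 + 2
3 = 1·2 + 1
2 = 2·1 + 0
Back-substituting gives 3·17 ≡ 1 (mod 50).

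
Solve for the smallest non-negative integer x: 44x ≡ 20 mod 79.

22

The inverse of 44 mod 79 is 9 (since 44·9 = 396 ≡ 1).
So x ≡ 9·20 = 180 ≡ 22 (mod 79).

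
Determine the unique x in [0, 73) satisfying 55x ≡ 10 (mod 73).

The inverse of 55 mod 73 is 4 (since 55·4 = 220 ≡ 1).
So x ≡ 4·10 = 40 ≡ 40 (mod 73).

40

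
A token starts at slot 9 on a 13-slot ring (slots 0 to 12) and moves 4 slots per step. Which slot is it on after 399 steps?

399·4 = 1596.
Dividing 1596 by 13 gives quotient 122 and remainder 10.
(9 + 10) mod 13 = 6.

6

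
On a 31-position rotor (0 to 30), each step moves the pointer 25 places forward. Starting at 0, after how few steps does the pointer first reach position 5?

25

25⁻¹ ≡ 5 (mod 31) because 25·5 = 125 = 4·31 + 1.
So x ≡ 5·5 = 25 ≡ 25 (mod 31).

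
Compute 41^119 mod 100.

By repeated squaring mod 100: 41^1≡41, 41^2≡81, 41^4≡61, 41^8≡21, 41^16≡41, 41^32≡81, 41^64≡61.
119 = 1 + 2 + 4 + 16 + 32 + 64, so 41^119 ≡ 41·81·61·41·81·61 ≡ 61 (mod 100).

61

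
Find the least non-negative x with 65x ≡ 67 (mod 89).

65⁻¹ ≡ 63 (mod 89) because 65·63 = 4095 = 46·89 + 1.
So x ≡ 63·67 = 4221 ≡ 38 (mod 89).

38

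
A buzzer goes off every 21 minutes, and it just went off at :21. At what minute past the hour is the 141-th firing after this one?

42

141·21 = 2961.
2961 mod 60 = 21 (since 49·60 = 2940).
(21 + 21) mod 60 = 42.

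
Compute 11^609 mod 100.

By repeated squaring mod 100: 11^1≡11, 11^2≡21, 11^4≡41, 11^8≡81, 11^16≡61, 11^32≡21, 11^64≡41, 11^128≡81, 11^256≡61, 11^512≡21.
609 = 1 + 32 + 64 + 512, so 11^609 ≡ 11·21·41·21 ≡ 91 (mod 100).

91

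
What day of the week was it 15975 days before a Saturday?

Dividing 15975 by 7 gives quotient 2282 and remainder 1.
Saturday − 1 day → Friday.

Friday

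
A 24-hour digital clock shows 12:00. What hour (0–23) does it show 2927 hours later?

11

Dividing 2927 by 24 gives quotient 121 and remainder 23.
(12 + 23) mod 24 = 11.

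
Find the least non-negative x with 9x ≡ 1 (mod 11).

9⁻¹ ≡ 5 (mod 11) because 9·5 = 45 = 4·11 + 1.
Multiplying both sides by 5: x ≡ 5·1 = 5 ≡ 5 (mod 11).

5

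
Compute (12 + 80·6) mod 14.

80·6 = 480.
Dividing 480 by 14 gives quotient 34 and remainder 4.
(12 + 4) mod 14 = 2.

2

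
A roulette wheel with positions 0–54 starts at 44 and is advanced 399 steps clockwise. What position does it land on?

3

399 mod 55 = 14 (since 7·55 = 385).
(44 + 14) mod 55 = 3.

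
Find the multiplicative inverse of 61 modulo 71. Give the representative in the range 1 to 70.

7

61·7 = 427 = 6·71 + 1, so 61⁻¹ ≡ 7 (mod 71).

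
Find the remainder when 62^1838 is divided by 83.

33

Successive squares of 62 mod 83: 62^1≡62, 62^2≡26, 62^4≡12, 62^8≡61, 62^16≡69, 62^32≡30, 62^64≡70, 62^128≡3, 62^256≡9, 62^512≡81, 62^1024≡4.
1838 = 2 + 4 + 8 + 32 + 256 + 512 + 1024, so 62^1838 ≡ 26·12·61·30·9·81·4 ≡ 33 (mod 83).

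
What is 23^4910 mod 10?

9

The units digit of 23^n cycles with period 4: 3, 9, 7, 1, …
4910 mod 4 = 2, so the last digit matches 3^2 = 9.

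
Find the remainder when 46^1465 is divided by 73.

46

Square-and-reduce mod 73: 46^1≡46, 46^2≡72, 46^4≡1, 46^8≡1, 46^16≡1, 46^32≡1, 46^64≡1, 46^128≡1, 46^256≡1, 46^512≡1, 46^1024≡1.
1465 = 1 + 8 + 16 + 32 + 128 + 256 + 1024, so 46^1465 ≡ 46·1·1·1·1·1·1 ≡ 46 (mod 73).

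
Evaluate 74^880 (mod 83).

By repeated squaring mod 83: 74^1≡74, 74^2≡81, 74^4≡4, 74^8≡16, 74^16≡7, 74^32≡49, 74^64≡77, 74^128≡36, 74^256≡51, 74^512≡28.
880 = 16 + 32 + 64 + 256 + 512, so 74^880 ≡ 7·49·77·51·28 ≡ 40 (mod 83).

40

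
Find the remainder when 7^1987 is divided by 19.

Successive squares of 7 mod 19: 7^1≡7, 7^2≡11, 7^4≡7, 7^8≡11, 7^16≡7, 7^32≡11, 7^64≡7, 7^128≡11, 7^256≡7, 7^512≡11, 7^1024≡7.
1987 = 1 + 2 + 64 + 128 + 256 + 512 + 1024, so 7^1987 ≡ 7·11·7·11·7·11·7 ≡ 7 (mod 19).

7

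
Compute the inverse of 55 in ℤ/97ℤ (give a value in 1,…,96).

30

55·30 = 1650 = 17·97 + 1, so 55⁻¹ ≡ 30 (mod 97).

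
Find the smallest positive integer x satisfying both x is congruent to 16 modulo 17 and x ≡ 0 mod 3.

33

Since 3·6 ≡ 1 (mod 17), take x = 0 + 3·((16−0)·6 mod 17) = 0 + 3·11 = 33.
Check: 33 mod 17 = 16, 33 mod 3 = 0.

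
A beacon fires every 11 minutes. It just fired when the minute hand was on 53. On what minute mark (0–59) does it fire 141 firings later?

44

141·11 = 1551.
Dividing 1551 by 60 gives quotient 25 and remainder 51.
(53 + 51) mod 60 = 44.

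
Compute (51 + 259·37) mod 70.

44

259·37 = 9583.
9583 mod 70 = 63 (since 136·70 = 9520).
(51 + 63) mod 70 = 44.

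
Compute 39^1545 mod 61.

60

Successive squares of 39 mod 61: 39^1≡39, 39^2≡57, 39^4≡16, 39^8≡12, 39^16≡22, 39^32≡57, 39^64≡16, 39^128≡12, 39^256≡22, 39^512≡57, 39^1024≡16.
Since 1545 = 1 + 8 + 512 + 1024 in binary, 39^1545 ≡ 39·12·57·16 ≡ 60 (mod 61).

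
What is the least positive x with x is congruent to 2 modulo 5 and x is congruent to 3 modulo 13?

42

Since 13·2 ≡ 1 (mod 5), take x = 3 + 13·((2−3)·2 mod 5) = 3 + 13·3 = 42.
Check: 42 mod 5 = 2, 42 mod 13 = 3.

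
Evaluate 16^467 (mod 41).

Square-and-reduce mod 41: 16^1≡16, 16^2≡10, 16^4≡18, 16^8≡37, 16^16≡16, 16^32≡10, 16^64≡18, 16^128≡37, 16^256≡16.
Since 467 = 1 + 2 + 16 + 64 + 128 + 256 in binary, 16^467 ≡ 16·10·16·18·37·16 ≡ 10 (mod 41).

10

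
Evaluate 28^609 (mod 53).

24

Square-and-reduce mod 53: 28^1≡28, 28^2≡42, 28^4≡15, 28^8≡13, 28^16≡10, 28^32≡47, 28^64≡36, 28^128≡24, 28^256≡46, 28^512≡49.
Since 609 = 1 + 32 + 64 + 512 in binary, 28^609 ≡ 28·47·36·49 ≡ 24 (mod 53).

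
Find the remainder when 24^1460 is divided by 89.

11

Square-and-reduce mod 89: 24^1≡24, 24^2≡42, 24^4≡73, 24^8≡78, 24^16≡32, 24^32≡45, 24^64≡67, 24^128≡39, 24^256≡8, 24^512≡64, 24^1024≡2.
1460 = 4 + 16 + 32 + 128 + 256 + 1024, so 24^1460 ≡ 73·32·45·39·8·2 ≡ 11 (mod 89).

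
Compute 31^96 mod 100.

81

Successive squares of 31 mod 100: 31^1≡31, 31^2≡61, 31^4≡21, 31^8≡41, 31^16≡81, 31^32≡61, 31^64≡21.
Since 96 = 32 + 64 in binary, 31^96 ≡ 61·21 ≡ 81 (mod 100).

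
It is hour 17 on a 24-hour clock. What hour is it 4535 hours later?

16

4535 mod 24 = 23 (since 188·24 = 4512).
(17 + 23) mod 24 = 16.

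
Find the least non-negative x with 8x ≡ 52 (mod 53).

33

8⁻¹ ≡ 20 (mod 53) because 8·20 = 160 = 3·53 + 1.
So x ≡ 20·52 = 1040 ≡ 33 (mod 53).
Check: 8·33 = 264 = 4·53 + 52.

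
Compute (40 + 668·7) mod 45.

668·7 = 4676.
4676 = 103·45 + 41, so 4676 mod 45 = 41.
(40 + 41) mod 45 = 36.

36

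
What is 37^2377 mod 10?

7

Last digits of 7^n: 7, 9, 3, 1 (period 4).
2377 leaves remainder 1 on division by 4, so 37^2377 ends in 7.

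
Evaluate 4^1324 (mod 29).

By repeated squaring mod 29: 4^1≡4, 4^2≡16, 4^4≡24, 4^8≡25, 4^16≡16, 4^32≡24, 4^64≡25, 4^128≡16, 4^256≡24, 4^512≡25, 4^1024≡16.
1324 = 4 + 8 + 32 + 256 + 1024, so 4^1324 ≡ 24·25·24·24·16 ≡ 25 (mod 29).

25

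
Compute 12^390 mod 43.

By repeated squaring mod 43: 12^1≡12, 12^2≡15, 12^4≡10, 12^8≡14, 12^16≡24, 12^32≡17, 12^64≡31, 12^128≡15, 12^256≡10.
390 = 2 + 4 + 128 + 256, so 12^390 ≡ 15·10·15·10 ≡ 11 (mod 43).

11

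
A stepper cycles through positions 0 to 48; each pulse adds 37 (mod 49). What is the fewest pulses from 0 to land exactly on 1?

4

49 = 1·37 + 12
37 = 3·12 + 1
12 = 12·1 + 0
Back-substituting gives 37·4 ≡ 1 (mod 49).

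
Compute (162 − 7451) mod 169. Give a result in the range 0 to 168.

147

7451 = 44·169 + 15, so 7451 mod 169 = 15.
(162 − 15) mod 169 = 147.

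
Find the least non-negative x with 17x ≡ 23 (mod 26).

17⁻¹ ≡ 23 (mod 26) because 17·23 = 391 = 15·26 + 1.
Multiplying both sides by 23: x ≡ 23·23 = 529 ≡ 9 (mod 26).

9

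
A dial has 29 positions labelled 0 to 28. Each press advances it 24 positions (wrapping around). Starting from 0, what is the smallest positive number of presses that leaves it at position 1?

29 = 1·24 + 5
24 = 4·5 + 4
5 = 1·4 + 1
4 = 4·1 + 0
Back-substituting gives 24·23 ≡ 1 (mod 29).

23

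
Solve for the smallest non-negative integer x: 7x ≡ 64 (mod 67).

57

7⁻¹ ≡ 48 (mod 67) because 7·48 = 336 = 5·67 + 1.
So x ≡ 48·64 = 3072 ≡ 57 (mod 67).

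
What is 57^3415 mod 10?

The units digit of 57^n cycles with period 4: 7, 9, 3, 1, …
3415 leaves remainder 3 on division by 4, so 57^3415 ends in 3.

3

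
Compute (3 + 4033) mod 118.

24

4033 − 34·118 = 21, so 4033 ≡ 21 (mod 118).
(3 + 21) mod 118 = 24.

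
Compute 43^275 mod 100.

7

By repeated squaring mod 100: 43^1≡43, 43^2≡49, 43^4≡1, 43^8≡1, 43^16≡1, 43^32≡1, 43^64≡1, 43^128≡1, 43^256≡1.
Since 275 = 1 + 2 + 16 + 256 in binary, 43^275 ≡ 43·49·1·1 ≡ 7 (mod 100).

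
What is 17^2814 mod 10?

Last digits of 7^n: 7, 9, 3, 1 (period 4).
2814 leaves remainder 2 on division by 4, so 17^2814 ends in 9.

9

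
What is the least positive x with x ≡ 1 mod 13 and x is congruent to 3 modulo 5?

x ≡ 3 (mod 5) gives x ∈ {3, 8, 13, 18, 23, 28, 33, 38, …}.
The first of these with x mod 13 = 1 is 53.

53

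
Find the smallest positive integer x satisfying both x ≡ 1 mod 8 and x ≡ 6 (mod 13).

97

Since 13·5 ≡ 1 (mod 8), take x = 6 + 13·((1−6)·5 mod 8) = 6 + 13·7 = 97.
Check: 97 mod 8 = 1, 97 mod 13 = 6.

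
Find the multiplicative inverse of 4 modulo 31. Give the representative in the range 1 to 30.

8

31 = 7·4 + 3
4 = 1·3 + 1
3 = 3·1 + 0
Back-substituting gives 4·8 ≡ 1 (mod 31).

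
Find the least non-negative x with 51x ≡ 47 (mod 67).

18

The inverse of 51 mod 67 is 46 (since 51·46 = 2346 ≡ 1).
Multiplying both sides by 46: x ≡ 46·47 = 2162 ≡ 18 (mod 67).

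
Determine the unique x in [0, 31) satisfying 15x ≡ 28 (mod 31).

6

The inverse of 15 mod 31 is 29 (since 15·29 = 435 ≡ 1).
So x ≡ 29·28 = 812 ≡ 6 (mod 31).
Check: 15·6 = 90 = 2·31 + 28.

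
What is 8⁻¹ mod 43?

27

8·27 = 216 = 5·43 + 1, so 8⁻¹ ≡ 27 (mod 43).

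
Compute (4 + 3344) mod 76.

3344 mod 76 = 0 (since 44·76 = 3344).
(4 + 0) mod 76 = 4.

4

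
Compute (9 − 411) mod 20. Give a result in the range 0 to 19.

18

411 − 20·20 = 11, so 411 ≡ 11 (mod 20).
(9 − 11) mod 20 = 18.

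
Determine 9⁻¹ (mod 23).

18

23 = 2·9 + 5
9 = 1·5 + 4
5 = 1·4 + 1
4 = 4·1 + 0
Back-substituting gives 9·18 ≡ 1 (mod 23).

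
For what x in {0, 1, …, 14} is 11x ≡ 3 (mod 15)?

3

The inverse of 11 mod 15 is 11 (since 11·11 = 121 ≡ 1).
Multiplying both sides by 11: x ≡ 11·3 = 33 ≡ 3 (mod 15).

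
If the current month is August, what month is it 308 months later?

308 mod 12 = 8 (since 25·12 = 300).
August + 8 months → April.

April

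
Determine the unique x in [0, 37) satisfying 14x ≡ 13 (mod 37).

30

14⁻¹ ≡ 8 (mod 37) because 14·8 = 112 = 3·37 + 1.
Multiplying both sides by 8: x ≡ 8·13 = 104 ≡ 30 (mod 37).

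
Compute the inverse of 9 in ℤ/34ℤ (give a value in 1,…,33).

19

9·19 = 171 = 5·34 + 1, so 9⁻¹ ≡ 19 (mod 34).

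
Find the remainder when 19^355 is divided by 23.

5

Square-and-reduce mod 23: 19^1≡19, 19^2≡16, 19^4≡3, 19^8≡9, 19^16≡12, 19^32≡6, 19^64≡13, 19^128≡8, 19^256≡18.
355 = 1 + 2 + 32 + 64 + 256, so 19^355 ≡ 19·16·6·13·18 ≡ 5 (mod 23).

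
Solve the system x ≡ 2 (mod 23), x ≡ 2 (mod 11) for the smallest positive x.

2

x ≡ 2 (mod 11) gives x ∈ {2}.
The first of these with x mod 23 = 2 is 2.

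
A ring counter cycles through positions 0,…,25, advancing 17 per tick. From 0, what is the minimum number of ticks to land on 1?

23

The inverse of 17 mod 26 is 23 (since 17·23 = 391 ≡ 1).
Multiplying both sides by 23: x ≡ 23·1 = 23 ≡ 23 (mod 26).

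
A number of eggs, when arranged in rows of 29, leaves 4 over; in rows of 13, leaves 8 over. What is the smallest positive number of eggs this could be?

x ≡ 8 (mod 13) gives x ∈ {8, 21, 34, 47, 60, 73, 86, 99, …}.
The first of these with x mod 29 = 4 is 294.

294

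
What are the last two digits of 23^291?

By repeated squaring mod 100: 23^1≡23, 23^2≡29, 23^4≡41, 23^8≡81, 23^16≡61, 23^32≡21, 23^64≡41, 23^128≡81, 23^256≡61.
291 = 1 + 2 + 32 + 256, so 23^291 ≡ 23·29·21·61 ≡ 27 (mod 100).

27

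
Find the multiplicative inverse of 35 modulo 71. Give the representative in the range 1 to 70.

35·69 = 2415 = 34·71 + 1, so 35⁻¹ ≡ 69 (mod 71).

69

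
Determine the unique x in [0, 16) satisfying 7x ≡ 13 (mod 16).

7⁻¹ ≡ 7 (mod 16) because 7·7 = 49 = 3·16 + 1.
Multiplying both sides by 7: x ≡ 7·13 = 91 ≡ 11 (mod 16).

11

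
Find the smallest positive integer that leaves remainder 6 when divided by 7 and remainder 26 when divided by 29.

55

Since 29·1 ≡ 1 (mod 7), take x = 26 + 29·((6−26)·1 mod 7) = 26 + 29·1 = 55.
Check: 55 mod 7 = 6, 55 mod 29 = 26.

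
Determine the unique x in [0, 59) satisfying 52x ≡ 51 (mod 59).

18

The inverse of 52 mod 59 is 42 (since 52·42 = 2184 ≡ 1).
Multiplying both sides by 42: x ≡ 42·51 = 2142 ≡ 18 (mod 59).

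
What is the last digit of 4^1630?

Last digits of 4^n: 4, 6 (period 2).
1630 leaves remainder 0 on division by 2, so 4^1630 ends in 6.

6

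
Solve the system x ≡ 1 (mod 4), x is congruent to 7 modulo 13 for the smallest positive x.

33

Since 13·1 ≡ 1 (mod 4), take x = 7 + 13·((1−7)·1 mod 4) = 7 + 13·2 = 33.
Check: 33 mod 4 = 1, 33 mod 13 = 7.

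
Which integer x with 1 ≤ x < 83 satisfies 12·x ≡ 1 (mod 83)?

7

12·7 = 84 = 1·83 + 1, so 12⁻¹ ≡ 7 (mod 83).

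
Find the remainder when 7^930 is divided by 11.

By repeated squaring mod 11: 7^1≡7, 7^2≡5, 7^4≡3, 7^8≡9, 7^16≡4, 7^32≡5, 7^64≡3, 7^128≡9, 7^256≡4, 7^512≡5.
930 = 2 + 32 + 128 + 256 + 512, so 7^930 ≡ 5·5·9·4·5 ≡ 1 (mod 11).

1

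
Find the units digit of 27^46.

The units digit of 27^n cycles with period 4: 7, 9, 3, 1, …
46 leaves remainder 2 on division by 4, so 27^46 ends in 9.

9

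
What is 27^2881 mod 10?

The units digit of 27^n cycles with period 4: 7, 9, 3, 1, …
2881 mod 4 = 1, so the last digit matches 7^1 = 7.

7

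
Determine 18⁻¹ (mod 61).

17

61 = 3·18 + 7
18 = 2·7 + 4
7 = 1·4 + 3
4 = 1·3 + 1
3 = 3·1 + 0
Back-substituting gives 18·17 ≡ 1 (mod 61).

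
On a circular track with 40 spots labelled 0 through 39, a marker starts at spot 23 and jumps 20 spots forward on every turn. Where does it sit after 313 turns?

313·20 = 6260.
6260 mod 40 = 20 (since 156·40 = 6240).
(23 + 20) mod 40 = 3.

3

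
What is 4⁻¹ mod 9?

7

9 = 2·4 + 1
4 = 4·1 + 0
Back-substituting gives 4·7 ≡ 1 (mod 9).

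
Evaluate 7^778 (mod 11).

9

Successive squares of 7 mod 11: 7^1≡7, 7^2≡5, 7^4≡3, 7^8≡9, 7^16≡4, 7^32≡5, 7^64≡3, 7^128≡9, 7^256≡4, 7^512≡5.
Since 778 = 2 + 8 + 256 + 512 in binary, 7^778 ≡ 5·9·4·5 ≡ 9 (mod 11).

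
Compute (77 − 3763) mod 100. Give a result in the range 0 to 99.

14

3763 − 37·100 = 63, so 3763 ≡ 63 (mod 100).
(77 − 63) mod 100 = 14.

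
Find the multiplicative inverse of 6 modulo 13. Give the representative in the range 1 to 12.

13 = 2·6 + 1
6 = 6·1 + 0
Back-substituting gives 6·11 ≡ 1 (mod 13).

11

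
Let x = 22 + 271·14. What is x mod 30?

6

271·14 = 3794.
Dividing 3794 by 30 gives quotient 126 and remainder 14.
(22 + 14) mod 30 = 6.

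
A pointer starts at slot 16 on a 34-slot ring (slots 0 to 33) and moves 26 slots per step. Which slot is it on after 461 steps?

461·26 = 11986.
11986 mod 34 = 18 (since 352·34 = 11968).
(16 + 18) mod 34 = 0.

0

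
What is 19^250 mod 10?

Last digits of 9^n: 9, 1 (period 2).
250 mod 2 = 0, so the last digit matches 9^2 = 1.

1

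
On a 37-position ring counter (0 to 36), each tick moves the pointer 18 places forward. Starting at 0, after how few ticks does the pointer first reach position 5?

27

18⁻¹ ≡ 35 (mod 37) because 18·35 = 630 = 17·37 + 1.
So x ≡ 35·5 = 175 ≡ 27 (mod 37).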